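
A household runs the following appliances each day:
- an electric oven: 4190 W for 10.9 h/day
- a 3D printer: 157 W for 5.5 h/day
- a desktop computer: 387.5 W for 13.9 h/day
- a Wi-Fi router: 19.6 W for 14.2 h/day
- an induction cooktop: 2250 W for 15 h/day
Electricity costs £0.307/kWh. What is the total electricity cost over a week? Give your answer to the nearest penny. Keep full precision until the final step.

electric oven: 4190 W × 10.9 h × 7 d = 319,697 Wh = 319.7 kWh
3D printer: 157 W × 5.5 h × 7 d = 6,044 Wh = 6.045 kWh
desktop computer: 387.5 W × 13.9 h × 7 d = 37,704 Wh = 37.7 kWh
Wi-Fi router: 19.6 W × 14.2 h × 7 d = 1,948 Wh = 1.948 kWh
induction cooktop: 2250 W × 15 h × 7 d = 236,250 Wh = 236.2 kWh
Total energy = 319.7 + 6.045 + 37.7 + 1.948 + 236.2 = 601.6 kWh
Cost = 601.6 kWh × £0.307 = £184.70

£184.70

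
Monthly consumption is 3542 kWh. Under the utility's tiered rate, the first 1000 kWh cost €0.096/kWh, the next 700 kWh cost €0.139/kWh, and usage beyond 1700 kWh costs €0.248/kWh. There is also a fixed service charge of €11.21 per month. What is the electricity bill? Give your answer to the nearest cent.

€661.33

First 1000 kWh × €0.096 = €96.00
Next 700 kWh × €0.139 = €97.30
Remaining 1842 kWh × €0.248 = €456.82
Energy charge = €650.12; + service €11.21 = €661.33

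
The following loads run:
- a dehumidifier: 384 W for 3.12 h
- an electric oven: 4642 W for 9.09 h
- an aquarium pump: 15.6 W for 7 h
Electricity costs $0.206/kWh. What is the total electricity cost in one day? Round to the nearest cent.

$8.96

dehumidifier: 384 W × 3.12 h = 1,198 Wh = 1.198 kWh
electric oven: 4642 W × 9.09 h = 42,196 Wh = 42.2 kWh
aquarium pump: 15.6 W × 7 h = 109 Wh = 0.1092 kWh
Total energy = 1.198 + 42.2 + 0.1092 = 43.5 kWh
Cost = 43.5 kWh × $0.206 = $8.96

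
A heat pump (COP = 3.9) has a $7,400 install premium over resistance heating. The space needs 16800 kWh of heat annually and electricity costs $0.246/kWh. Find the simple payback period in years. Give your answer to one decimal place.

Resistance: 16800 kWh × $0.246 = $4,132.80/yr
Heat pump: 16800 / 3.9 = 4308 kWh in → × $0.246 = $1,059.69/yr
Annual savings = $3,073.11
Payback = $7,400 / $3,073.11 = 2.41 years

2.4 years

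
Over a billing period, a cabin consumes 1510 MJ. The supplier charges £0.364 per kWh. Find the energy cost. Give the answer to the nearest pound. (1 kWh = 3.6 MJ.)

£153

1510 MJ × (0.27778 kWh/MJ) = 419.4 kWh
Cost = 419.4 kWh × £0.364/kWh = £152.68 ≈ £153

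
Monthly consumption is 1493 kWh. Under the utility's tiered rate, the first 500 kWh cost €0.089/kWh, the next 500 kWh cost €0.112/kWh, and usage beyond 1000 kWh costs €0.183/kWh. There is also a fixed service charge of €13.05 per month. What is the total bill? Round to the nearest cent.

First 500 kWh × €0.089 = €44.50
Next 500 kWh × €0.112 = €56.00
Remaining 493 kWh × €0.183 = €90.22
Energy charge = €190.72; + service €13.05 = €203.77

€203.77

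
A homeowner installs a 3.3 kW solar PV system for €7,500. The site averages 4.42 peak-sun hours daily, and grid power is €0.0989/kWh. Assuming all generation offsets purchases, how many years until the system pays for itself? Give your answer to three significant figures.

14.2 years

Daily generation = 3.3 kW × 4.42 h = 14.59 kWh
Annual generation = 14.59 × 365 = 5323.9 kWh
Annual savings = 5323.9 × €0.0989 = €526.53
Payback = €7,500 / €526.53 = 14.2 years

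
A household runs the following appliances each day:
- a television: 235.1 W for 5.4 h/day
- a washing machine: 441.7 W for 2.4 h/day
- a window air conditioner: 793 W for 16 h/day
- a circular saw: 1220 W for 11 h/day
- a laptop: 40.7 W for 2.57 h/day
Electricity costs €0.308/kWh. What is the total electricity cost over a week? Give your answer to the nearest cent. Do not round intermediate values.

€61.54

television: 235.1 W × 5.4 h × 7 d = 8,887 Wh = 8.887 kWh
washing machine: 441.7 W × 2.4 h × 7 d = 7,421 Wh = 7.421 kWh
window air conditioner: 793 W × 16 h × 7 d = 88,816 Wh = 88.82 kWh
circular saw: 1220 W × 11 h × 7 d = 93,940 Wh = 93.94 kWh
laptop: 40.7 W × 2.57 h × 7 d = 732 Wh = 0.7322 kWh
Total energy = 8.887 + 7.421 + 88.82 + 93.94 + 0.7322 = 199.8 kWh
Cost = 199.8 kWh × €0.308 = €61.54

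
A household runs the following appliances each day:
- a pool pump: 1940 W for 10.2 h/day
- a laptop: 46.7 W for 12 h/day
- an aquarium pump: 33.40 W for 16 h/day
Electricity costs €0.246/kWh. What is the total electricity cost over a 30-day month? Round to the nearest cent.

€154.12

pool pump: 1940 W × 10.2 h × 30 d = 593,640 Wh = 593.6 kWh
laptop: 46.7 W × 12 h × 30 d = 16,812 Wh = 16.81 kWh
aquarium pump: 33.40 W × 16 h × 30 d = 16,032 Wh = 16.03 kWh
Total energy = 593.6 + 16.81 + 16.03 = 626.5 kWh
Cost = 626.5 kWh × €0.246 = €154.12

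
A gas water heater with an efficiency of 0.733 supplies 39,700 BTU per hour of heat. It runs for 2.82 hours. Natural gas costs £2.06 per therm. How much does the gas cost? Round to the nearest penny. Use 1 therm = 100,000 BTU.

£3.15

Heat delivered = 39,700 BTU/h × 2.82 h = 111,954 BTU
Gas input = 111,954 / 0.733 = 152,734 BTU
= 152,734 / 100,000 = 1.527 therm
Cost = 1.527 × £2.06/therm = £3.15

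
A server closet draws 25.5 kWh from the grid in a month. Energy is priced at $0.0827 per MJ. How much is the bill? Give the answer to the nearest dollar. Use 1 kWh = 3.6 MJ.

25.5 kWh × (3.6 MJ/kWh) = 91.8 MJ
Cost = 91.8 MJ × $0.0827/MJ = $7.59 ≈ $8

$8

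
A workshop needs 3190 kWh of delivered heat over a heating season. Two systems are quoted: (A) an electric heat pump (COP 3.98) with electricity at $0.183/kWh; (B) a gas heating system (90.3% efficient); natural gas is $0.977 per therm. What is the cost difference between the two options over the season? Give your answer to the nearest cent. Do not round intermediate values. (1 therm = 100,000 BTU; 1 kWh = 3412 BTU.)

Heat load = 3190 kWh × 3412 = 10,884,280 BTU
Gas: input = 10,884,280 / 0.903 = 12,053,466 BTU = 120.5 therm → 120.5 × $0.977 = $117.76
Heat pump: 10,884,280 BTU / 3412 = 3,190 kWh heat; / 3.98 = 801.5 kWh in → × $0.183 = $146.68
Difference = |$117.76 − $146.68| = $28.91

$28.91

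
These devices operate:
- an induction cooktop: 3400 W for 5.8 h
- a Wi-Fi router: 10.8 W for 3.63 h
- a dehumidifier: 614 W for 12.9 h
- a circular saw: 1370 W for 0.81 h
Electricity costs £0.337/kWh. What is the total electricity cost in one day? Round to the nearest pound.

induction cooktop: 3400 W × 5.8 h = 19,720 Wh = 19.72 kWh
Wi-Fi router: 10.8 W × 3.63 h = 39 Wh = 0.0392 kWh
dehumidifier: 614 W × 12.9 h = 7,921 Wh = 7.921 kWh
circular saw: 1370 W × 0.81 h = 1,110 Wh = 1.11 kWh
Total energy = 19.72 + 0.0392 + 7.921 + 1.11 = 28.79 kWh
Cost = 28.79 kWh × £0.337 = £9.70 ≈ £10

£10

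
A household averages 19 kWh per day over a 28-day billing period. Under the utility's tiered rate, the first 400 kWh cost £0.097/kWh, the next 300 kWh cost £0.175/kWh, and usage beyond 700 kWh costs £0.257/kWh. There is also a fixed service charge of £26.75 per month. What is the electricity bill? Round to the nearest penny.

Usage = 19 kWh/day × 28 days = 532 kWh
First 400 kWh × £0.097 = £38.80
Next 132 kWh × £0.175 = £23.10
Remaining tier: 0 kWh (not reached)
Energy charge = £61.90; + service £26.75 = £88.65

£88.65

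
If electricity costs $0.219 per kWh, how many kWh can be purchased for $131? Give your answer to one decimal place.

598.2 kWh

$131 / $0.219 per kWh = 598.2 kWh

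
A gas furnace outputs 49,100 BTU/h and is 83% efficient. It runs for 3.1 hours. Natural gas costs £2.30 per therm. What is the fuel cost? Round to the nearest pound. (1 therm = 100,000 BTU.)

Heat delivered = 49,100 BTU/h × 3.1 h = 152,210 BTU
Gas input = 152,210 / 0.83 = 183,386 BTU
= 183,386 / 100,000 = 1.834 therm
Cost = 1.834 × £2.30/therm = £4.22 ≈ £4

£4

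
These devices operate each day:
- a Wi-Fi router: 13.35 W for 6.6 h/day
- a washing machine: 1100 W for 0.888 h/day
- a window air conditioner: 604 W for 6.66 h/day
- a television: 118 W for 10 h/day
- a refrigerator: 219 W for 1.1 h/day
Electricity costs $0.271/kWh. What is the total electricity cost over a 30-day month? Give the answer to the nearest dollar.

$53

Wi-Fi router: 13.35 W × 6.6 h × 30 d = 2,643 Wh = 2.643 kWh
washing machine: 1100 W × 0.888 h × 30 d = 29,304 Wh = 29.3 kWh
window air conditioner: 604 W × 6.66 h × 30 d = 120,679 Wh = 120.7 kWh
television: 118 W × 10 h × 30 d = 35,400 Wh = 35.4 kWh
refrigerator: 219 W × 1.1 h × 30 d = 7,227 Wh = 7.227 kWh
Total energy = 2.643 + 29.3 + 120.7 + 35.4 + 7.227 = 195.3 kWh
Cost = 195.3 kWh × $0.271 = $52.91 ≈ $53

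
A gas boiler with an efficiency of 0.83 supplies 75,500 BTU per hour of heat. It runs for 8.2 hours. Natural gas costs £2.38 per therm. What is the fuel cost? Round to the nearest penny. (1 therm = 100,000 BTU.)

Heat delivered = 75,500 BTU/h × 8.2 h = 619,100 BTU
Gas input = 619,100 / 0.83 = 745,904 BTU
= 745,904 / 100,000 = 7.459 therm
Cost = 7.459 × £2.38/therm = £17.75

£17.75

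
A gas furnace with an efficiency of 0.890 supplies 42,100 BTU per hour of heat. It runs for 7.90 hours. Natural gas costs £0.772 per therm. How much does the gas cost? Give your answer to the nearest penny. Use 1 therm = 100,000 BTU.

Heat delivered = 42,100 BTU/h × 7.90 h = 332,590 BTU
Gas input = 332,590 / 0.890 = 373,697 BTU
= 373,697 / 100,000 = 3.737 therm
Cost = 3.737 × £0.772/therm = £2.88

£2.88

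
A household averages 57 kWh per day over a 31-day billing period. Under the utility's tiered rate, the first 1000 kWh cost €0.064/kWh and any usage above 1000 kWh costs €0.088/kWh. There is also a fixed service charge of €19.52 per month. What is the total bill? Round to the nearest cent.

Usage = 57 kWh/day × 31 days = 1767 kWh
First 1000 kWh × €0.064 = €64.00
Remaining 767 kWh × €0.088 = €67.50
Energy charge = €131.50; + service €19.52 = €151.02

€151.02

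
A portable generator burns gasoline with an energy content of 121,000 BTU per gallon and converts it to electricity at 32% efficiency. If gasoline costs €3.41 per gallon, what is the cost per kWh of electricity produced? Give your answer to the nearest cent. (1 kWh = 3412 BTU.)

Electrical output per gallon = 121,000 BTU × 0.32 / 3412 BTU/kWh = 11.35 kWh
Cost per kWh = €3.41 / 11.35 kWh = €0.300

€0.30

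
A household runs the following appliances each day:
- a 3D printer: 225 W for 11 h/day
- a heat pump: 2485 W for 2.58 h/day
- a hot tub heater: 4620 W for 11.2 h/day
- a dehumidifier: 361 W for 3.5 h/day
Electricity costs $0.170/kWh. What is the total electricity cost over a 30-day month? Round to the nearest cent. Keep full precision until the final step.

$315.66

3D printer: 225 W × 11 h × 30 d = 74,250 Wh = 74.25 kWh
heat pump: 2485 W × 2.58 h × 30 d = 192,339 Wh = 192.3 kWh
hot tub heater: 4620 W × 11.2 h × 30 d = 1,552,320 Wh = 1,552 kWh
dehumidifier: 361 W × 3.5 h × 30 d = 37,905 Wh = 37.91 kWh
Total energy = 74.25 + 192.3 + 1,552 + 37.91 = 1,857 kWh
Cost = 1,857 kWh × $0.170 = $315.66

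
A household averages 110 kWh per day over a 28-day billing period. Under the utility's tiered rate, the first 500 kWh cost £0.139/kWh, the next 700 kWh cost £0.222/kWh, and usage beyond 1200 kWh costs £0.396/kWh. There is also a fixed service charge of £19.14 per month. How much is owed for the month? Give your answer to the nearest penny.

Usage = 110 kWh/day × 28 days = 3080 kWh
First 500 kWh × £0.139 = £69.50
Next 700 kWh × £0.222 = £155.40
Remaining 1880 kWh × £0.396 = £744.48
Energy charge = £969.38; + service £19.14 = £988.52

£988.52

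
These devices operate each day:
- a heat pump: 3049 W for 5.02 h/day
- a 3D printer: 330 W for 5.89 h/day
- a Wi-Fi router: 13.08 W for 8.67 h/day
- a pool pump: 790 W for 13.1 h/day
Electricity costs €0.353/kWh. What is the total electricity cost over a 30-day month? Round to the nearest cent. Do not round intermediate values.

heat pump: 3049 W × 5.02 h × 30 d = 459,179 Wh = 459.2 kWh
3D printer: 330 W × 5.89 h × 30 d = 58,311 Wh = 58.31 kWh
Wi-Fi router: 13.08 W × 8.67 h × 30 d = 3,402 Wh = 3.402 kWh
pool pump: 790 W × 13.1 h × 30 d = 310,470 Wh = 310.5 kWh
Total energy = 459.2 + 58.31 + 3.402 + 310.5 = 831.4 kWh
Cost = 831.4 kWh × €0.353 = €293.47

€293.47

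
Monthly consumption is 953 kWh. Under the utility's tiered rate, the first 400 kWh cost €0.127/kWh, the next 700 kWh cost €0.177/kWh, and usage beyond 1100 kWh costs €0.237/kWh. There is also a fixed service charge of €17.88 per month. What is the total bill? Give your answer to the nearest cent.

First 400 kWh × €0.127 = €50.80
Next 553 kWh × €0.177 = €97.88
Remaining tier: 0 kWh (not reached)
Energy charge = €148.68; + service €17.88 = €166.56

€166.56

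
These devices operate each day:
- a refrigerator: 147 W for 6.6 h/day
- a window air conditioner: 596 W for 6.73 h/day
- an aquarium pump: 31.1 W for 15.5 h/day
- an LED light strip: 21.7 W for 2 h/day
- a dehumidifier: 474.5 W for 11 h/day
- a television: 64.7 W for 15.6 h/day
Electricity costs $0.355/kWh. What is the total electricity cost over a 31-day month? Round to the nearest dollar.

refrigerator: 147 W × 6.6 h × 31 d = 30,076 Wh = 30.08 kWh
window air conditioner: 596 W × 6.73 h × 31 d = 124,343 Wh = 124.3 kWh
aquarium pump: 31.1 W × 15.5 h × 31 d = 14,944 Wh = 14.94 kWh
LED light strip: 21.7 W × 2 h × 31 d = 1,345 Wh = 1.345 kWh
dehumidifier: 474.5 W × 11 h × 31 d = 161,804 Wh = 161.8 kWh
television: 64.7 W × 15.6 h × 31 d = 31,289 Wh = 31.29 kWh
Total energy = 30.08 + 124.3 + 14.94 + 1.345 + 161.8 + 31.29 = 363.8 kWh
Cost = 363.8 kWh × $0.355 = $129.15 ≈ $129

$129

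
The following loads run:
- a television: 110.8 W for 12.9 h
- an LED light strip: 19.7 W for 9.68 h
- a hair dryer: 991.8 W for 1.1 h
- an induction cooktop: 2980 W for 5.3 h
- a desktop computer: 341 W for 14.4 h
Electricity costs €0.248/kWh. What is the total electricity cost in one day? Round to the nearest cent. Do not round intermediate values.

television: 110.8 W × 12.9 h = 1,429 Wh = 1.429 kWh
LED light strip: 19.7 W × 9.68 h = 191 Wh = 0.1907 kWh
hair dryer: 991.8 W × 1.1 h = 1,091 Wh = 1.091 kWh
induction cooktop: 2980 W × 5.3 h = 15,794 Wh = 15.79 kWh
desktop computer: 341 W × 14.4 h = 4,910 Wh = 4.91 kWh
Total energy = 1.429 + 0.1907 + 1.091 + 15.79 + 4.91 = 23.42 kWh
Cost = 23.42 kWh × €0.248 = €5.81

€5.81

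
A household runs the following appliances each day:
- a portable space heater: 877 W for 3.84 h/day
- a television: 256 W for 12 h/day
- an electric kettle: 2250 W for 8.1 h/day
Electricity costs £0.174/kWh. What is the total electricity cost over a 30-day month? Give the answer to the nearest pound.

portable space heater: 877 W × 3.84 h × 30 d = 101,030 Wh = 101 kWh
television: 256 W × 12 h × 30 d = 92,160 Wh = 92.16 kWh
electric kettle: 2250 W × 8.1 h × 30 d = 546,750 Wh = 546.8 kWh
Total energy = 101 + 92.16 + 546.8 = 739.9 kWh
Cost = 739.9 kWh × £0.174 = £128.75 ≈ £129

£129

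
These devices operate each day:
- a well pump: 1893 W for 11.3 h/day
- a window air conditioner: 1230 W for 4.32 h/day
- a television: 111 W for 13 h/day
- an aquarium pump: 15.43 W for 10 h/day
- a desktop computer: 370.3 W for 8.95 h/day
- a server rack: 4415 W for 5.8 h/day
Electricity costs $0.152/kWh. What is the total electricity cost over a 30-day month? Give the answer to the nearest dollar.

$261

well pump: 1893 W × 11.3 h × 30 d = 641,727 Wh = 641.7 kWh
window air conditioner: 1230 W × 4.32 h × 30 d = 159,408 Wh = 159.4 kWh
television: 111 W × 13 h × 30 d = 43,290 Wh = 43.29 kWh
aquarium pump: 15.43 W × 10 h × 30 d = 4,629 Wh = 4.629 kWh
desktop computer: 370.3 W × 8.95 h × 30 d = 99,426 Wh = 99.43 kWh
server rack: 4415 W × 5.8 h × 30 d = 768,210 Wh = 768.2 kWh
Total energy = 641.7 + 159.4 + 43.29 + 4.629 + 99.43 + 768.2 = 1,717 kWh
Cost = 1,717 kWh × $0.152 = $260.94 ≈ $261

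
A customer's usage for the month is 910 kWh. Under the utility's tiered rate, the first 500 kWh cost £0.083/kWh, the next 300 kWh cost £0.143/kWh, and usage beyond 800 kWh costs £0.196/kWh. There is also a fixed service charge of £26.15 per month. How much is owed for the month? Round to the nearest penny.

First 500 kWh × £0.083 = £41.50
Next 300 kWh × £0.143 = £42.90
Remaining 110 kWh × £0.196 = £21.56
Energy charge = £105.96; + service £26.15 = £132.11

£132.11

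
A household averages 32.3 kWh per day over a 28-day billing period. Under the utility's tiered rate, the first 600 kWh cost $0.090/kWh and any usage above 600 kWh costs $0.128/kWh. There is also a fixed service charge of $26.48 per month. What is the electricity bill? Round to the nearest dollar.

Usage = 32.3 kWh/day × 28 days = 904.4 kWh
First 600 kWh × $0.090 = $54.00
Remaining 304.4 kWh × $0.128 = $38.96
Energy charge = $92.96; + service $26.48 = $119.44 ≈ $119

$119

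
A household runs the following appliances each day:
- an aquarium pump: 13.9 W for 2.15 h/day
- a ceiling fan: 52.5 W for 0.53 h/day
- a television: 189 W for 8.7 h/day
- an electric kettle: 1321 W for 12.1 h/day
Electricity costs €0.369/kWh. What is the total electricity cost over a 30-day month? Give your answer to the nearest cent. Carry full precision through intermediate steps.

aquarium pump: 13.9 W × 2.15 h × 30 d = 897 Wh = 0.8965 kWh
ceiling fan: 52.5 W × 0.53 h × 30 d = 835 Wh = 0.8348 kWh
television: 189 W × 8.7 h × 30 d = 49,329 Wh = 49.33 kWh
electric kettle: 1321 W × 12.1 h × 30 d = 479,523 Wh = 479.5 kWh
Total energy = 0.8965 + 0.8348 + 49.33 + 479.5 = 530.6 kWh
Cost = 530.6 kWh × €0.369 = €195.79

€195.79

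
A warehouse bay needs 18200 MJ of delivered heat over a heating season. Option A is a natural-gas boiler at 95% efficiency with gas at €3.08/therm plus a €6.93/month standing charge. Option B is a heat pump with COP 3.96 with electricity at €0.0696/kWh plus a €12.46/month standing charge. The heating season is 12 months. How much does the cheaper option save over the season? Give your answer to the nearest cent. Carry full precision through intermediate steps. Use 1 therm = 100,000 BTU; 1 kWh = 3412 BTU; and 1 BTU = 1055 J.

€404.08

Heat load = 18200 MJ = 18,200,000,000 J / 1055 = 17,251,185 BTU
Gas: input = 17,251,185 / 0.95 = 18,159,142 BTU = 181.6 therm → 181.6 × €3.08 = €559.30; + 12 × €6.93 standing = €642.46
Heat pump: 17,251,185 BTU / 3412 = 5,056 kWh heat; / 3.96 = 1,277 kWh in → × €0.0696 = €88.86; + 12 × €12.46 standing = €238.38
Difference = |€642.46 − €238.38| = €404.08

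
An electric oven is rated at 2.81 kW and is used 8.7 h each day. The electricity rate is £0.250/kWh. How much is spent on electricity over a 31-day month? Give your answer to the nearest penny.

£189.46

Energy = 2810 W × 8.7 h/day × 31 days = 757,857 Wh = 757.9 kWh
Cost = 757.9 kWh × £0.250/kWh = £189.46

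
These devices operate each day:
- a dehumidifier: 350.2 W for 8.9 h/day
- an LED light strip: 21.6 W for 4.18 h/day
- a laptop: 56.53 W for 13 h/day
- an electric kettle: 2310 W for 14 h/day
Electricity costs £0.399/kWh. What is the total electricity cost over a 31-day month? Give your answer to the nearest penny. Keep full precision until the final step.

£448.77

dehumidifier: 350.2 W × 8.9 h × 31 d = 96,620 Wh = 96.62 kWh
LED light strip: 21.6 W × 4.18 h × 31 d = 2,799 Wh = 2.799 kWh
laptop: 56.53 W × 13 h × 31 d = 22,782 Wh = 22.78 kWh
electric kettle: 2310 W × 14 h × 31 d = 1,002,540 Wh = 1,003 kWh
Total energy = 96.62 + 2.799 + 22.78 + 1,003 = 1,125 kWh
Cost = 1,125 kWh × £0.399 = £448.77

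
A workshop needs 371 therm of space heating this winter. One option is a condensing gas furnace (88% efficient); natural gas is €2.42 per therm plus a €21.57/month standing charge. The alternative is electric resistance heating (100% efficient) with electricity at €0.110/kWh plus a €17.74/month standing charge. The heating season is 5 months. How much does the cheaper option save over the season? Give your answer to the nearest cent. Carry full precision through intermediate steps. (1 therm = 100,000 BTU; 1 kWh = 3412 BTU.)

€156.67

Heat load = 371 therm × 100,000 = 37,100,000 BTU
Gas: input = 37,100,000 / 0.880 = 42,159,091 BTU = 421.6 therm → 421.6 × €2.42 = €1,020.25; + 5 × €21.57 standing = €1,128.10
Electric: 37,100,000 BTU / 3412 = 10,870 kWh → × €0.110 = €1,196.07; + 5 × €17.74 standing = €1,284.77
Difference = |€1,128.10 − €1,284.77| = €156.67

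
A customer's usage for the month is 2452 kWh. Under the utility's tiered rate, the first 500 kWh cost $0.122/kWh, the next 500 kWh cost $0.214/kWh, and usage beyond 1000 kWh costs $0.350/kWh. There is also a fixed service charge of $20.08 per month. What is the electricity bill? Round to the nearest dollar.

First 500 kWh × $0.122 = $61.00
Next 500 kWh × $0.214 = $107.00
Remaining 1452 kWh × $0.350 = $508.20
Energy charge = $676.20; + service $20.08 = $696.28 ≈ $696

$696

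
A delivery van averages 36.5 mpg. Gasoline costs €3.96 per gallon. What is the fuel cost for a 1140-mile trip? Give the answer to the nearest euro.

€124

Fuel = 1140 mi / 36.5 mpg = 31.23 gal
Cost = 31.23 gal × €3.96/gal = €123.68 ≈ €124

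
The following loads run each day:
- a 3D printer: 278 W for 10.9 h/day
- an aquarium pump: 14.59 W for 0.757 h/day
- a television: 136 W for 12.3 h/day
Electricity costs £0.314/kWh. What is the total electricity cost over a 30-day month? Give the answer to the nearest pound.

£44

3D printer: 278 W × 10.9 h × 30 d = 90,906 Wh = 90.91 kWh
aquarium pump: 14.59 W × 0.757 h × 30 d = 331 Wh = 0.3313 kWh
television: 136 W × 12.3 h × 30 d = 50,184 Wh = 50.18 kWh
Total energy = 90.91 + 0.3313 + 50.18 = 141.4 kWh
Cost = 141.4 kWh × £0.314 = £44.41 ≈ £44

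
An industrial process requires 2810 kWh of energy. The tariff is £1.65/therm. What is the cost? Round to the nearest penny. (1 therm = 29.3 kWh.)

2810 kWh × (0.03413 therm/kWh) = 95.9 therm
Cost = 95.9 therm × £1.65/therm = £158.24

£158.24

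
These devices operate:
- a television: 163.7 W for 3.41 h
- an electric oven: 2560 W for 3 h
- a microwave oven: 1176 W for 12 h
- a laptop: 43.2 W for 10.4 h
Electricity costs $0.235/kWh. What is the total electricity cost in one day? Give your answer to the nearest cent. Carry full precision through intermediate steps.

$5.36

television: 163.7 W × 3.41 h = 558 Wh = 0.5582 kWh
electric oven: 2560 W × 3 h = 7,680 Wh = 7.68 kWh
microwave oven: 1176 W × 12 h = 14,112 Wh = 14.11 kWh
laptop: 43.2 W × 10.4 h = 449 Wh = 0.4493 kWh
Total energy = 0.5582 + 7.68 + 14.11 + 0.4493 = 22.8 kWh
Cost = 22.8 kWh × $0.235 = $5.36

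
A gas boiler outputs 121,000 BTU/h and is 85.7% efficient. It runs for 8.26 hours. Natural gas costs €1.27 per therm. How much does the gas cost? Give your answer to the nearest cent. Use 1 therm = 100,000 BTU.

Heat delivered = 121,000 BTU/h × 8.26 h = 999,460 BTU
Gas input = 999,460 / 0.857 = 1,166,231 BTU
= 1,166,231 / 100,000 = 11.66 therm
Cost = 11.66 × €1.27/therm = €14.81

€14.81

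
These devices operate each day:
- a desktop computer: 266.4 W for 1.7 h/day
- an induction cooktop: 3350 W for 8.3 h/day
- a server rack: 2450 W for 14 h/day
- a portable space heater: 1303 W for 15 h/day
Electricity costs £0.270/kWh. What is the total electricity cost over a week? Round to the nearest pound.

£155

desktop computer: 266.4 W × 1.7 h × 7 d = 3,170 Wh = 3.17 kWh
induction cooktop: 3350 W × 8.3 h × 7 d = 194,635 Wh = 194.6 kWh
server rack: 2450 W × 14 h × 7 d = 240,100 Wh = 240.1 kWh
portable space heater: 1303 W × 15 h × 7 d = 136,815 Wh = 136.8 kWh
Total energy = 3.17 + 194.6 + 240.1 + 136.8 = 574.7 kWh
Cost = 574.7 kWh × £0.270 = £155.17 ≈ £155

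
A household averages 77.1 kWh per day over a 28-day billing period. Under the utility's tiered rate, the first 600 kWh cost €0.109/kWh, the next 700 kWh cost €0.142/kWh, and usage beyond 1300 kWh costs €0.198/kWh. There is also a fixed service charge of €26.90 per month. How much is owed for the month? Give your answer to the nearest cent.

Usage = 77.1 kWh/day × 28 days = 2158.8 kWh
First 600 kWh × €0.109 = €65.40
Next 700 kWh × €0.142 = €99.40
Remaining 858.8 kWh × €0.198 = €170.04
Energy charge = €334.84; + service €26.90 = €361.74

€361.74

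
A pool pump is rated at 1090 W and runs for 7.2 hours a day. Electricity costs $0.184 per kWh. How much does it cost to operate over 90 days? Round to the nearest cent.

Energy = 1090 W × 7.2 h/day × 90 days = 706,320 Wh = 706.3 kWh
Cost = 706.3 kWh × $0.184/kWh = $129.96

$129.96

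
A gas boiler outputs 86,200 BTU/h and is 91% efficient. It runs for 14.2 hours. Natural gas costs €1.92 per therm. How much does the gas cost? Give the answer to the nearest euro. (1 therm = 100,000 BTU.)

Heat delivered = 86,200 BTU/h × 14.2 h = 1,224,040 BTU
Gas input = 1,224,040 / 0.91 = 1,345,099 BTU
= 1,345,099 / 100,000 = 13.45 therm
Cost = 13.45 × €1.92/therm = €25.83 ≈ €26

€26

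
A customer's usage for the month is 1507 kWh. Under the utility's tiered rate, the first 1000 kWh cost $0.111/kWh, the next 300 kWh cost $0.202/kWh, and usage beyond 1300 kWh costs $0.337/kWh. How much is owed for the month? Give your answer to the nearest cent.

First 1000 kWh × $0.111 = $111.00
Next 300 kWh × $0.202 = $60.60
Remaining 207 kWh × $0.337 = $69.76
Total = $241.36

$241.36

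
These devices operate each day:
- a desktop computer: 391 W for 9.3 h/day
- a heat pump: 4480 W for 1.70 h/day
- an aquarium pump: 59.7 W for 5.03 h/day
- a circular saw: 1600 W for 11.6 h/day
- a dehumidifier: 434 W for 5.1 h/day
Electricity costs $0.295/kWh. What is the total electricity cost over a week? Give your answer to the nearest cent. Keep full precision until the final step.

$66.75

desktop computer: 391 W × 9.3 h × 7 d = 25,454 Wh = 25.45 kWh
heat pump: 4480 W × 1.70 h × 7 d = 53,312 Wh = 53.31 kWh
aquarium pump: 59.7 W × 5.03 h × 7 d = 2,102 Wh = 2.102 kWh
circular saw: 1600 W × 11.6 h × 7 d = 129,920 Wh = 129.9 kWh
dehumidifier: 434 W × 5.1 h × 7 d = 15,494 Wh = 15.49 kWh
Total energy = 25.45 + 53.31 + 2.102 + 129.9 + 15.49 = 226.3 kWh
Cost = 226.3 kWh × $0.295 = $66.75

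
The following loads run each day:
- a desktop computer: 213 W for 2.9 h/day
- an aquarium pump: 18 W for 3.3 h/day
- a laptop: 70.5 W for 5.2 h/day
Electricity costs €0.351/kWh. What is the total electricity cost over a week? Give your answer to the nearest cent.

desktop computer: 213 W × 2.9 h × 7 d = 4,324 Wh = 4.324 kWh
aquarium pump: 18 W × 3.3 h × 7 d = 416 Wh = 0.4158 kWh
laptop: 70.5 W × 5.2 h × 7 d = 2,566 Wh = 2.566 kWh
Total energy = 4.324 + 0.4158 + 2.566 = 7.306 kWh
Cost = 7.306 kWh × €0.351 = €2.56

€2.56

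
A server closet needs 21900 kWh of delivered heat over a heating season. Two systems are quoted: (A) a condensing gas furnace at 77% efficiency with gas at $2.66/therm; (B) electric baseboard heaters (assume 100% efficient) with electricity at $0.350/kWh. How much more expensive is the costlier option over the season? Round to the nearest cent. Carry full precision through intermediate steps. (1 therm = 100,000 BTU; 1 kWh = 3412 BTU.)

$5083.67

Heat load = 21900 kWh × 3412 = 74,722,800 BTU
Gas: input = 74,722,800 / 0.77 = 97,042,597 BTU = 970.4 therm → 970.4 × $2.66 = $2,581.33
Electric: 74,722,800 BTU / 3412 = 21,900 kWh → × $0.350 = $7,665.00
Difference = |$2,581.33 − $7,665.00| = $5,083.67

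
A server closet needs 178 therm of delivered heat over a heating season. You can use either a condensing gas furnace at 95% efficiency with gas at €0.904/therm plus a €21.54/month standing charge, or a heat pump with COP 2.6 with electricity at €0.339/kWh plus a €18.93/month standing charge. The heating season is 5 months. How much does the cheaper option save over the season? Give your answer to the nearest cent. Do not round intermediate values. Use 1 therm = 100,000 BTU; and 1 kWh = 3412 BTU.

€497.77

Heat load = 178 therm × 100,000 = 17,800,000 BTU
Gas: input = 17,800,000 / 0.95 = 18,736,842 BTU = 187.4 therm → 187.4 × €0.904 = €169.38; + 5 × €21.54 standing = €277.08
Heat pump: 17,800,000 BTU / 3412 = 5,217 kWh heat; / 2.6 = 2,006 kWh in → × €0.339 = €680.20; + 5 × €18.93 standing = €774.85
Difference = |€277.08 − €774.85| = €497.77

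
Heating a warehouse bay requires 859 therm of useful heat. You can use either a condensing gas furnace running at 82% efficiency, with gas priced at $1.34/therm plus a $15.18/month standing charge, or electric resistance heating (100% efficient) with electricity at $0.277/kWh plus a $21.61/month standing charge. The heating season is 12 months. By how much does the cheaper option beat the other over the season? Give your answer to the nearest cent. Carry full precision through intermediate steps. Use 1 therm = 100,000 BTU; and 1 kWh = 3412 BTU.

$5647.14

Heat load = 859 therm × 100,000 = 85,900,000 BTU
Gas: input = 85,900,000 / 0.82 = 104,756,098 BTU = 1,048 therm → 1,048 × $1.34 = $1,403.73; + 12 × $15.18 standing = $1,585.89
Electric: 85,900,000 BTU / 3412 = 25,180 kWh → × $0.277 = $6,973.71; + 12 × $21.61 standing = $7,233.03
Difference = |$1,585.89 − $7,233.03| = $5,647.14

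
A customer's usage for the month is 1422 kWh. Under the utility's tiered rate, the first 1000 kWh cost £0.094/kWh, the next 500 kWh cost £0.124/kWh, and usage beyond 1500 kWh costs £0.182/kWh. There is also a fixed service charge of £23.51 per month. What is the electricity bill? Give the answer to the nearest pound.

First 1000 kWh × £0.094 = £94.00
Next 422 kWh × £0.124 = £52.33
Remaining tier: 0 kWh (not reached)
Energy charge = £146.33; + service £23.51 = £169.84 ≈ £170

£170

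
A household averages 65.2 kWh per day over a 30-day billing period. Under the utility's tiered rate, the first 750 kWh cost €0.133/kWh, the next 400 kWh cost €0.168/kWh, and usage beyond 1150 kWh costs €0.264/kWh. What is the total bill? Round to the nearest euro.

Usage = 65.2 kWh/day × 30 days = 1956 kWh
First 750 kWh × €0.133 = €99.75
Next 400 kWh × €0.168 = €67.20
Remaining 806 kWh × €0.264 = €212.78
Total = €379.73 ≈ €380

€380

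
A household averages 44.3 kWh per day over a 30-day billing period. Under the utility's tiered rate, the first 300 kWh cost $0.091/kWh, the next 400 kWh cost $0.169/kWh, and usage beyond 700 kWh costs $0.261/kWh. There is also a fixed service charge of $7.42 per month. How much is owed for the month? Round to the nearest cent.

Usage = 44.3 kWh/day × 30 days = 1329 kWh
First 300 kWh × $0.091 = $27.30
Next 400 kWh × $0.169 = $67.60
Remaining 629 kWh × $0.261 = $164.17
Energy charge = $259.07; + service $7.42 = $266.49

$266.49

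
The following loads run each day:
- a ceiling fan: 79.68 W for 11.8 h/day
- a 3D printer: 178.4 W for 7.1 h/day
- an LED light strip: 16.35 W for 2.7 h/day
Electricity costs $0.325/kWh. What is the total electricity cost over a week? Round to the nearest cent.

$5.12

ceiling fan: 79.68 W × 11.8 h × 7 d = 6,582 Wh = 6.582 kWh
3D printer: 178.4 W × 7.1 h × 7 d = 8,866 Wh = 8.866 kWh
LED light strip: 16.35 W × 2.7 h × 7 d = 309 Wh = 0.309 kWh
Total energy = 6.582 + 8.866 + 0.309 = 15.76 kWh
Cost = 15.76 kWh × $0.325 = $5.12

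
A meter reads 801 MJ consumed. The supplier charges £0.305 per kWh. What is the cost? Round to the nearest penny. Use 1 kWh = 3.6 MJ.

801 MJ × (0.27778 kWh/MJ) = 222.5 kWh
Cost = 222.5 kWh × £0.305/kWh = £67.86

£67.86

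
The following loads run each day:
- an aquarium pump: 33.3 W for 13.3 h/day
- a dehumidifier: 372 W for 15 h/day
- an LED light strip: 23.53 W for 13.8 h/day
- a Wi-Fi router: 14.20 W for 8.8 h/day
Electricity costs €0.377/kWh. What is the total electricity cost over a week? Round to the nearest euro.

€17

aquarium pump: 33.3 W × 13.3 h × 7 d = 3,100 Wh = 3.1 kWh
dehumidifier: 372 W × 15 h × 7 d = 39,060 Wh = 39.06 kWh
LED light strip: 23.53 W × 13.8 h × 7 d = 2,273 Wh = 2.273 kWh
Wi-Fi router: 14.20 W × 8.8 h × 7 d = 875 Wh = 0.8747 kWh
Total energy = 3.1 + 39.06 + 2.273 + 0.8747 = 45.31 kWh
Cost = 45.31 kWh × €0.377 = €17.08 ≈ €17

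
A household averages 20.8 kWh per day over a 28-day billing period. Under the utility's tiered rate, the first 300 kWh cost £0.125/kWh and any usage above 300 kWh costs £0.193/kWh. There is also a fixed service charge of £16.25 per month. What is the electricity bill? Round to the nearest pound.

Usage = 20.8 kWh/day × 28 days = 582.4 kWh
First 300 kWh × £0.125 = £37.50
Remaining 282.4 kWh × £0.193 = £54.50
Energy charge = £92.00; + service £16.25 = £108.25 ≈ £108

£108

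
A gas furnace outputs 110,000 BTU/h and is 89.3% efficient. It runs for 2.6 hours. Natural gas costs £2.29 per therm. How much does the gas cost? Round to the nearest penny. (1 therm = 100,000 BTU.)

Heat delivered = 110,000 BTU/h × 2.6 h = 286,000 BTU
Gas input = 286,000 / 0.893 = 320,269 BTU
= 320,269 / 100,000 = 3.203 therm
Cost = 3.203 × £2.29/therm = £7.33

£7.33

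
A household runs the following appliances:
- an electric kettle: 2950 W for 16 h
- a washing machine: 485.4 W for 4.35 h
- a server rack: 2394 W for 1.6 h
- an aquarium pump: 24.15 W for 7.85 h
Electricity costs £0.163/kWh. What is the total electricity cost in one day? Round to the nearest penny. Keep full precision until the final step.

£8.69

electric kettle: 2950 W × 16 h = 47,200 Wh = 47.2 kWh
washing machine: 485.4 W × 4.35 h = 2,111 Wh = 2.111 kWh
server rack: 2394 W × 1.6 h = 3,830 Wh = 3.83 kWh
aquarium pump: 24.15 W × 7.85 h = 190 Wh = 0.1896 kWh
Total energy = 47.2 + 2.111 + 3.83 + 0.1896 = 53.33 kWh
Cost = 53.33 kWh × £0.163 = £8.69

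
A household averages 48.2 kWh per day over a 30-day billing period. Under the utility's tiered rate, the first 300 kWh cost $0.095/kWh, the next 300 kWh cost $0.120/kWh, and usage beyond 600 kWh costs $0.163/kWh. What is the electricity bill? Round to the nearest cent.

$202.40

Usage = 48.2 kWh/day × 30 days = 1446 kWh
First 300 kWh × $0.095 = $28.50
Next 300 kWh × $0.120 = $36.00
Remaining 846 kWh × $0.163 = $137.90
Total = $202.40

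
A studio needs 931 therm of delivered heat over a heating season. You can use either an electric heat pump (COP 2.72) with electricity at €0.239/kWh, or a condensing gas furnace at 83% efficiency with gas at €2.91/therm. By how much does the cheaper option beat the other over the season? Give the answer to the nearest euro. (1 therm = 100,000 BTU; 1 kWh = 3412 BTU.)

Heat load = 931 therm × 100,000 = 93,100,000 BTU
Gas: input = 93,100,000 / 0.83 = 112,168,675 BTU = 1,122 therm → 1,122 × €2.91 = €3,264.11
Heat pump: 93,100,000 BTU / 3412 = 27,290 kWh heat; / 2.72 = 10,030 kWh in → × €0.239 = €2,397.56
Difference = |€3,264.11 − €2,397.56| = €866.55 ≈ €867

€867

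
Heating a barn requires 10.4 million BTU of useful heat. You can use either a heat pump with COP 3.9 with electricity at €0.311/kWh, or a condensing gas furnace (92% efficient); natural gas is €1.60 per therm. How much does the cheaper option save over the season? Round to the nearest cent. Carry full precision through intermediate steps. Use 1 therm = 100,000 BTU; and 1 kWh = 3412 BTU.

Heat load = 10.4 × 10⁶ BTU = 10,400,000 BTU
Gas: input = 10,400,000 / 0.92 = 11,304,348 BTU = 113 therm → 113 × €1.60 = €180.87
Heat pump: 10,400,000 BTU / 3412 = 3,048 kWh heat; / 3.9 = 781.6 kWh in → × €0.311 = €243.06
Difference = |€180.87 − €243.06| = €62.19

€62.19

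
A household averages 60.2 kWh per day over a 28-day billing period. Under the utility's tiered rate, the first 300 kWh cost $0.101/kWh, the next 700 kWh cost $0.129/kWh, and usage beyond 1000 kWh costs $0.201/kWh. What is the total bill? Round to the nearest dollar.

Usage = 60.2 kWh/day × 28 days = 1685.6 kWh
First 300 kWh × $0.101 = $30.30
Next 700 kWh × $0.129 = $90.30
Remaining 685.6 kWh × $0.201 = $137.81
Total = $258.41 ≈ $258

$258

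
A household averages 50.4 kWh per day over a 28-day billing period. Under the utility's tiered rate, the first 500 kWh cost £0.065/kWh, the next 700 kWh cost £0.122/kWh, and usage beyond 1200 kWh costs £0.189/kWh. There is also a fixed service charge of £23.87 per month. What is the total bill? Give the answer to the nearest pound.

Usage = 50.4 kWh/day × 28 days = 1411.2 kWh
First 500 kWh × £0.065 = £32.50
Next 700 kWh × £0.122 = £85.40
Remaining 211.2 kWh × £0.189 = £39.92
Energy charge = £157.82; + service £23.87 = £181.69 ≈ £182

£182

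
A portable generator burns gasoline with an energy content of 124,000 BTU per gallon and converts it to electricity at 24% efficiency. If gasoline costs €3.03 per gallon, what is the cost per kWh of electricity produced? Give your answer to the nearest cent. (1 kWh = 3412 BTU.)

€0.35

Electrical output per gallon = 124,000 BTU × 0.24 / 3412 BTU/kWh = 8.722 kWh
Cost per kWh = €3.03 / 8.722 kWh = €0.347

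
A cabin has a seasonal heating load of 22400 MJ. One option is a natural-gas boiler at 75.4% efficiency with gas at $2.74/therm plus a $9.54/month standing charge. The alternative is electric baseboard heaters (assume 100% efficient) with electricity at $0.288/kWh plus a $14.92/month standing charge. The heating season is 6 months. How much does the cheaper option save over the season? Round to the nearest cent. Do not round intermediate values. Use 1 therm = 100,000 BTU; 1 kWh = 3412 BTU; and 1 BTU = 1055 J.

$1052.88

Heat load = 22400 MJ = 22,400,000,000 J / 1055 = 21,232,227 BTU
Gas: input = 21,232,227 / 0.754 = 28,159,453 BTU = 281.6 therm → 281.6 × $2.74 = $771.57; + 6 × $9.54 standing = $828.81
Electric: 21,232,227 BTU / 3412 = 6,223 kWh → × $0.288 = $1,792.17; + 6 × $14.92 standing = $1,881.69
Difference = |$828.81 − $1,881.69| = $1,052.88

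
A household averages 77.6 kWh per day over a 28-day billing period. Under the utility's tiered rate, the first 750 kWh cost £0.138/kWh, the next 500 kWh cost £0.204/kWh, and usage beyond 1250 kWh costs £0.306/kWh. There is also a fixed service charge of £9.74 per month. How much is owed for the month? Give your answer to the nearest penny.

Usage = 77.6 kWh/day × 28 days = 2172.8 kWh
First 750 kWh × £0.138 = £103.50
Next 500 kWh × £0.204 = £102.00
Remaining 922.8 kWh × £0.306 = £282.38
Energy charge = £487.88; + service £9.74 = £497.62

£497.62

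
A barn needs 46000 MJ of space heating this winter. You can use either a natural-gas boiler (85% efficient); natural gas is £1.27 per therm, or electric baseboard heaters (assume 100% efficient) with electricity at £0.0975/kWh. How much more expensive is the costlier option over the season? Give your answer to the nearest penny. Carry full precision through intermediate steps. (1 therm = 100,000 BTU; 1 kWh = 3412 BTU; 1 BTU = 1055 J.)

Heat load = 46000 MJ = 46,000,000,000 J / 1055 = 43,601,896 BTU
Gas: input = 43,601,896 / 0.85 = 51,296,348 BTU = 513 therm → 513 × £1.27 = £651.46
Electric: 43,601,896 BTU / 3412 = 12,780 kWh → × £0.0975 = £1,245.95
Difference = |£651.46 − £1,245.95| = £594.49

£594.49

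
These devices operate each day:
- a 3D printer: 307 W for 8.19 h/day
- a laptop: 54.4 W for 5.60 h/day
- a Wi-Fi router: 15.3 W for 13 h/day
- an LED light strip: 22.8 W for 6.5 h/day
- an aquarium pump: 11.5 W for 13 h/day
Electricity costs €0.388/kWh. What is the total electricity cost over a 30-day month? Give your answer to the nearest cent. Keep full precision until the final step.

€38.59

3D printer: 307 W × 8.19 h × 30 d = 75,430 Wh = 75.43 kWh
laptop: 54.4 W × 5.60 h × 30 d = 9,139 Wh = 9.139 kWh
Wi-Fi router: 15.3 W × 13 h × 30 d = 5,967 Wh = 5.967 kWh
LED light strip: 22.8 W × 6.5 h × 30 d = 4,446 Wh = 4.446 kWh
aquarium pump: 11.5 W × 13 h × 30 d = 4,485 Wh = 4.485 kWh
Total energy = 75.43 + 9.139 + 5.967 + 4.446 + 4.485 = 99.47 kWh
Cost = 99.47 kWh × €0.388 = €38.59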